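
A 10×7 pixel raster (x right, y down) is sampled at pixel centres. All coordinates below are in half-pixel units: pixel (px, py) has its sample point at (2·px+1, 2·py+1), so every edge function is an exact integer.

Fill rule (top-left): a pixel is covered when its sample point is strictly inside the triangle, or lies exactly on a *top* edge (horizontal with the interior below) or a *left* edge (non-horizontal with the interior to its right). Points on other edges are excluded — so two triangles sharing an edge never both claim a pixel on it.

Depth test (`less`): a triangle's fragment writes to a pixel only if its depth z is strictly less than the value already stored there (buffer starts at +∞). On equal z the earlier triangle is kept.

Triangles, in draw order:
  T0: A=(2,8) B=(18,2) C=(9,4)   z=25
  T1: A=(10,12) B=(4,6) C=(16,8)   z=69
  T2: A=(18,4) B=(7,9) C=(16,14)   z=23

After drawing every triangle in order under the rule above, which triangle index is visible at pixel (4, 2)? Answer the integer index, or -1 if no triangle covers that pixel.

T0:
  2·area = 22  (B↔C swapped to make it positive)
  edge (2, 8)→(9, 4): d=(7,-4) top-left  bias=+0
  edge (9, 4)→(18, 2): d=(9,-2) top-left  bias=+0
  edge (18, 2)→(2, 8): d=(-16,6) right/bottom  bias=-1
    (7,1)@(15, 3): e=[17,3,2] → X
    (8,1)@(17, 3): e=[25,7,-10] → .
    (4,2)@(9, 5): e=[7,9,6] → X
    (5,2)@(11, 5): e=[15,13,-6] → .
    (7,2)@(15, 5): e=[31,21,-30] → .
    (4,3)@(9, 7): e=[21,27,-26] → .
  covered (2 px):
    . . . . . . . . . .
    . . . . . . . X . .
    . . . . X . . . . .
    . . . . . . . . . .
    . . . . . . . . . .
    . . . . . . . . . .
    . . . . . . . . . .
T1:
  2·area = 60
  edge (10, 12)→(4, 6): d=(-6,-6) top-left  bias=+0
  edge (4, 6)→(16, 8): d=(12,2) right/bottom  bias=-1
  edge (16, 8)→(10, 12): d=(-6,4) right/bottom  bias=-1
    (0,1)@(1, 3): e=[0,-30,90] → .  [on edge]
    (1,2)@(3, 5): e=[0,-10,70] → .  [on edge]
    (2,3)@(5, 7): e=[0,10,50] → X  [on edge]
    (3,3)@(7, 7): e=[12,6,42] → X
    (4,3)@(9, 7): e=[24,2,34] → X
    (5,3)@(11, 7): e=[36,-2,26] → .
    (2,4)@(5, 9): e=[-12,34,38] → .
    (3,4)@(7, 9): e=[0,30,30] → X  [on edge]
    (5,4)@(11, 9): e=[24,22,14] → X
    (6,4)@(13, 9): e=[36,18,6] → X
    (7,4)@(15, 9): e=[48,14,-2] → .
    (3,5)@(7, 11): e=[-12,54,18] → .
    (4,5)@(9, 11): e=[0,50,10] → X  [on edge]
    (5,6)@(11, 13): e=[0,70,-10] → .  [on edge]
  covered (9 px):
    . . . . . . . . . .
    . . . . . . . . . .
    . . . . . . . . . .
    . . X X X . . . . .
    . . . X X X X . . .
    . . . . X X . . . .
    . . . . . . . . . .
T2:
  2·area = 100  (B↔C swapped to make it positive)
  edge (18, 4)→(16, 14): d=(-2,10) right/bottom  bias=-1
  edge (16, 14)→(7, 9): d=(-9,-5) top-left  bias=+0
  edge (7, 9)→(18, 4): d=(11,-5) top-left  bias=+0
    (8,2)@(17, 5): e=[8,86,6] → X
    (9,2)@(19, 5): e=[-12,96,16] → .
    (6,3)@(13, 7): e=[44,48,8] → X
    (7,3)@(15, 7): e=[24,58,18] → X
    (9,3)@(19, 7): e=[-16,78,38] → .
    (3,4)@(7, 9): e=[100,0,0] → X  [on edge]
    (4,4)@(9, 9): e=[80,10,10] → X
    (5,4)@(11, 9): e=[60,20,20] → X
    (8,4)@(17, 9): e=[0,50,50] → .  [on edge]
    (3,5)@(7, 11): e=[96,-18,22] → .
    (4,5)@(9, 11): e=[76,-8,32] → .
    (5,5)@(11, 11): e=[56,2,42] → X
  covered (13 px):
    . . . . . . . . . .
    . . . . . . . . . .
    . . . . . . . . X .
    . . . . . . X X X .
    . . . X X X X X . .
    . . . . . X X X . .
    . . . . . . . X . .

Z-buffer (winner per pixel, '.' = empty):
  . . . . . . . . . .
  . . . . . . . 0 . .
  . . . . 0 . . . 2 .
  . . 1 1 1 . 2 2 2 .
  . . . 2 2 2 2 2 . .
  . . . . 1 2 2 2 . .
  . . . . . . . 2 . .

Answer: 0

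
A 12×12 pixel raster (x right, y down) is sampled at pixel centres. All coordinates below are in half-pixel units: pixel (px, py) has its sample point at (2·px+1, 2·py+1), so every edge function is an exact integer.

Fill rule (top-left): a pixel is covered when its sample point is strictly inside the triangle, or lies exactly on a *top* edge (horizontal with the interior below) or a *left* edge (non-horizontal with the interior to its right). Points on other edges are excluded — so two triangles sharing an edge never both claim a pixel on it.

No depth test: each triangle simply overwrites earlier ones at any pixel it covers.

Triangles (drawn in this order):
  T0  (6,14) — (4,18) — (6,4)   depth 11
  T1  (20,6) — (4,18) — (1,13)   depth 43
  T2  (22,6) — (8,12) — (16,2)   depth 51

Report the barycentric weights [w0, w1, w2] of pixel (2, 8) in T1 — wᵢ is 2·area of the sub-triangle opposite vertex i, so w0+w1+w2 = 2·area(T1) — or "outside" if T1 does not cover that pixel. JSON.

T0:
  2·area = 20
  edge (6, 14)→(4, 18): d=(-2,4) right/bottom  bias=-1
  edge (4, 18)→(6, 4): d=(2,-14) top-left  bias=+0
  edge (6, 4)→(6, 14): d=(0,10) right/bottom  bias=-1
    (2,5)@(5, 11): e=[10,0,10] → #  [on edge]
    (3,5)@(7, 11): e=[2,28,-10] → ·
    (2,6)@(5, 13): e=[6,4,10] → #
    (3,6)@(7, 13): e=[-2,32,-10] → ·
    (2,7)@(5, 15): e=[2,8,10] → #
    (3,7)@(7, 15): e=[-6,36,-10] → ·
    (2,8)@(5, 17): e=[-2,12,10] → ·
  covered (3 px):
    · · · · · · · · · · · ·
    · · · · · · · · · · · ·
    · · · · · · · · · · · ·
    · · · · · · · · · · · ·
    · · · · · · · · · · · ·
    · · # · · · · · · · · ·
    · · # · · · · · · · · ·
    · · # · · · · · · · · ·
    · · · · · · · · · · · ·
    · · · · · · · · · · · ·
    · · · · · · · · · · · ·
    · · · · · · · · · · · ·
T1:
  2·area = 116
  edge (20, 6)→(4, 18): d=(-16,12) right/bottom  bias=-1
  edge (4, 18)→(1, 13): d=(-3,-5) top-left  bias=+0
  edge (1, 13)→(20, 6): d=(19,-7) top-left  bias=+0
    (6,4)@(13, 9): e=[36,72,8] → #
    (7,4)@(15, 9): e=[12,82,22] → #
    (8,4)@(17, 9): e=[-12,92,36] → ·
    (3,5)@(7, 11): e=[76,36,4] → #
    (4,5)@(9, 11): e=[52,46,18] → #
    (5,5)@(11, 11): e=[28,56,32] → #
    (7,5)@(15, 11): e=[-20,76,60] → ·
    (0,6)@(1, 13): e=[116,0,0] → #  [on edge]
    (1,6)@(3, 13): e=[92,10,14] → #
    (2,6)@(5, 13): e=[68,20,28] → #
    (5,6)@(11, 13): e=[-4,50,70] → ·
    (6,6)@(13, 13): e=[-28,60,84] → ·
    (3,11)@(7, 23): e=[-116,0,232] → ·  [on edge]
  covered (15 px):
    · · · · · · · · · · · ·
    · · · · · · · · · · · ·
    · · · · · · · · · · · ·
    · · · · · · · · · · · ·
    · · · · · · # # · · · ·
    · · · # # # # · · · · ·
    # # # # # · · · · · · ·
    · # # # · · · · · · · ·
    · · # · · · · · · · · ·
    · · · · · · · · · · · ·
    · · · · · · · · · · · ·
    · · · · · · · · · · · ·
T2:
  2·area = 92
  edge (22, 6)→(8, 12): d=(-14,6) right/bottom  bias=-1
  edge (8, 12)→(16, 2): d=(8,-10) top-left  bias=+0
  edge (16, 2)→(22, 6): d=(6,4) right/bottom  bias=-1
    (8,1)@(17, 3): e=[72,18,2] → #
    (9,1)@(19, 3): e=[60,38,-6] → ·
    (7,2)@(15, 5): e=[56,14,22] → #
    (9,2)@(19, 5): e=[32,54,6] → #
    (10,2)@(21, 5): e=[20,74,-2] → ·
    (6,3)@(13, 7): e=[40,10,42] → #
    (10,3)@(21, 7): e=[-8,90,10] → ·
    (5,4)@(11, 9): e=[24,6,62] → #
    (7,4)@(15, 9): e=[0,46,46] → ·  [on edge]
    (8,4)@(17, 9): e=[-12,66,38] → ·
    (9,4)@(19, 9): e=[-24,86,30] → ·
    (4,5)@(9, 11): e=[8,2,82] → #
    (0,7)@(1, 15): e=[0,-46,138] → ·  [on edge]
  covered (11 px):
    · · · · · · · · · · · ·
    · · · · · · · · # · · ·
    · · · · · · · # # # · ·
    · · · · · · # # # # · ·
    · · · · · # # · · · · ·
    · · · · # · · · · · · ·
    · · · · · · · · · · · ·
    · · · · · · · · · · · ·
    · · · · · · · · · · · ·
    · · · · · · · · · · · ·
    · · · · · · · · · · · ·
    · · · · · · · · · · · ·

Result: [8,104,4]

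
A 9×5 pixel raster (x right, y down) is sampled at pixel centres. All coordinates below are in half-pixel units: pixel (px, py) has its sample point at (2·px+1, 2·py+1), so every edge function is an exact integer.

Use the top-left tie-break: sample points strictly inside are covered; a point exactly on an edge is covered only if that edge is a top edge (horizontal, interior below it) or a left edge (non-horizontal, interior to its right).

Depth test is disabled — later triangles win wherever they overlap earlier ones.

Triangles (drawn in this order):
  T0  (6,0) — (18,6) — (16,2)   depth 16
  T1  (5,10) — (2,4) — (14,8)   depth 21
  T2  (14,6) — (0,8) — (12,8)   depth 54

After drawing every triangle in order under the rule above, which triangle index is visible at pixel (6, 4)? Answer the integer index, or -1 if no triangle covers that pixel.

T0:
  2·area = 36  (B↔C swapped to make it positive)
  edge (6, 0)→(16, 2): d=(10,2) right/bottom  bias=-1
  edge (16, 2)→(18, 6): d=(2,4) right/bottom  bias=-1
  edge (18, 6)→(6, 0): d=(-12,-6) top-left  bias=+0
    (4,0)@(9, 1): e=[4,26,6] → #
    (5,0)@(11, 1): e=[0,18,18] → ·  [on edge]
    (4,1)@(9, 3): e=[24,30,-18] → ·
    (6,1)@(13, 3): e=[16,14,6] → #
    (7,1)@(15, 3): e=[12,6,18] → #
    (8,1)@(17, 3): e=[8,-2,30] → ·
    (6,2)@(13, 5): e=[36,18,-18] → ·
    (7,2)@(15, 5): e=[32,10,-6] → ·
    (8,2)@(17, 5): e=[28,2,6] → #
    (8,3)@(17, 7): e=[48,6,-18] → ·
  covered (4 px):
    · · · · # · · · ·
    · · · · · · # # ·
    · · · · · · · · #
    · · · · · · · · ·
    · · · · · · · · ·
T1:
  2·area = 60
  edge (5, 10)→(2, 4): d=(-3,-6) top-left  bias=+0
  edge (2, 4)→(14, 8): d=(12,4) right/bottom  bias=-1
  edge (14, 8)→(5, 10): d=(-9,2) right/bottom  bias=-1
    (1,2)@(3, 5): e=[3,8,49] → #
    (2,2)@(5, 5): e=[15,0,45] → ·  [on edge]
    (1,3)@(3, 7): e=[-3,32,31] → ·
    (2,3)@(5, 7): e=[9,24,27] → #
    (3,3)@(7, 7): e=[21,16,23] → #
    (4,3)@(9, 7): e=[33,8,19] → #
    (5,3)@(11, 7): e=[45,0,15] → ·  [on edge]
    (2,4)@(5, 9): e=[3,48,9] → #
    (5,4)@(11, 9): e=[39,24,-3] → ·
    (8,4)@(17, 9): e=[75,0,-15] → ·  [on edge]
  covered (7 px):
    · · · · · · · · ·
    · · · · · · · · ·
    · # · · · · · · ·
    · · # # # · · · ·
    · · # # # · · · ·
T2:
  2·area = 24  (B↔C swapped to make it positive)
  edge (14, 6)→(12, 8): d=(-2,2) right/bottom  bias=-1
  edge (12, 8)→(0, 8): d=(-12,0) right/bottom  bias=-1
  edge (0, 8)→(14, 6): d=(14,-2) top-left  bias=+0
    (8,1)@(17, 3): e=[0,60,-36] → ·  [on edge]
    (7,2)@(15, 5): e=[0,36,-12] → ·  [on edge]
    (3,3)@(7, 7): e=[12,12,0] → #  [on edge]
    (4,3)@(9, 7): e=[8,12,4] → #
    (5,3)@(11, 7): e=[4,12,8] → #
    (6,3)@(13, 7): e=[0,12,12] → ·  [on edge]
    (3,4)@(7, 9): e=[8,-12,28] → ·
    (4,4)@(9, 9): e=[4,-12,32] → ·
    (5,4)@(11, 9): e=[0,-12,36] → ·  [on edge]
  covered (3 px):
    · · · · · · · · ·
    · · · · · · · · ·
    · · · · · · · · ·
    · · · # # # · · ·
    · · · · · · · · ·

Z-buffer (winner per pixel, '.' = empty):
  . . . . 0 . . . .
  . . . . . . 0 0 .
  . 1 . . . . . . 0
  . . 1 2 2 2 . . .
  . . 1 1 1 . . . .

Answer: -1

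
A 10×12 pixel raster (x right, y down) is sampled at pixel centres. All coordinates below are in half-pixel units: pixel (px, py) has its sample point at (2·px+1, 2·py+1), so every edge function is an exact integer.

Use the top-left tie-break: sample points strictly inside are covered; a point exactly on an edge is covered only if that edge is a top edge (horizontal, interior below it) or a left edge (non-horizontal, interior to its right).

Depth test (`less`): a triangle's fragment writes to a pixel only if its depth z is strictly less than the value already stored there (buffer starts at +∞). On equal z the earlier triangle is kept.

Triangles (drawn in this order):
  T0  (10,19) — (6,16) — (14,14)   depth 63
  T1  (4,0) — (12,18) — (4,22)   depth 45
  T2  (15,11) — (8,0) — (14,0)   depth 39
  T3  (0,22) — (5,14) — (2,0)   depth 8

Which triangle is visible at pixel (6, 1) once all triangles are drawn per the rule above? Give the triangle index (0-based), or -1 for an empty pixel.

T0:
  2·area = 32
  edge (10, 19)→(6, 16): d=(-4,-3) top-left  bias=+0
  edge (6, 16)→(14, 14): d=(8,-2) top-left  bias=+0
  edge (14, 14)→(10, 19): d=(-4,5) right/bottom  bias=-1
    (5,7)@(11, 15): e=[19,2,11] → █
    (6,7)@(13, 15): e=[25,6,1] → █
    (7,7)@(15, 15): e=[31,10,-9] → ·
    (4,8)@(9, 17): e=[5,14,13] → █
    (6,8)@(13, 17): e=[17,22,-7] → ·
    (4,9)@(9, 19): e=[-3,30,5] → ·
    (5,9)@(11, 19): e=[3,34,-5] → ·
  covered (4 px):
    · · · · · · · · · ·
    · · · · · · · · · ·
    · · · · · · · · · ·
    · · · · · · · · · ·
    · · · · · · · · · ·
    · · · · · · · · · ·
    · · · · · · · · · ·
    · · · · · █ █ · · ·
    · · · · █ █ · · · ·
    · · · · · · · · · ·
    · · · · · · · · · ·
    · · · · · · · · · ·
T1:
  2·area = 176
  edge (4, 0)→(12, 18): d=(8,18) right/bottom  bias=-1
  edge (12, 18)→(4, 22): d=(-8,4) right/bottom  bias=-1
  edge (4, 22)→(4, 0): d=(0,-22) top-left  bias=+0
    (2,1)@(5, 3): e=[6,148,22] → █
    (3,1)@(7, 3): e=[-30,140,66] → ·
    (2,2)@(5, 5): e=[22,132,22] → █
    (3,2)@(7, 5): e=[-14,124,66] → ·
    (2,3)@(5, 7): e=[38,116,22] → █
    (3,3)@(7, 7): e=[2,108,66] → █
    (4,3)@(9, 7): e=[-34,100,110] → ·
    (2,4)@(5, 9): e=[54,100,22] → █
    (4,4)@(9, 9): e=[-18,84,110] → ·
    (2,5)@(5, 11): e=[70,84,22] → █
    (4,5)@(9, 11): e=[-2,68,110] → ·
    (2,6)@(5, 13): e=[86,68,22] → █
  covered (22 px):
    · · · · · · · · · ·
    · · █ · · · · · · ·
    · · █ · · · · · · ·
    · · █ █ · · · · · ·
    · · █ █ · · · · · ·
    · · █ █ · · · · · ·
    · · █ █ █ · · · · ·
    · · █ █ █ · · · · ·
    · · █ █ █ █ · · · ·
    · · █ █ █ · · · · ·
    · · █ · · · · · · ·
    · · · · · · · · · ·
T2:
  2·area = 66
  edge (15, 11)→(8, 0): d=(-7,-11) top-left  bias=+0
  edge (8, 0)→(14, 0): d=(6,0) top-left  bias=+0
  edge (14, 0)→(15, 11): d=(1,11) right/bottom  bias=-1
    (4,0)@(9, 1): e=[4,6,56] → █
    (5,0)@(11, 1): e=[26,6,34] → █
    (6,0)@(13, 1): e=[48,6,12] → █
    (7,0)@(15, 1): e=[70,6,-10] → ·
    (4,1)@(9, 3): e=[-10,18,58] → ·
    (5,1)@(11, 3): e=[12,18,36] → █
    (7,1)@(15, 3): e=[56,18,-8] → ·
    (5,2)@(11, 5): e=[-2,30,38] → ·
    (6,2)@(13, 5): e=[20,30,16] → █
    (7,2)@(15, 5): e=[42,30,-6] → ·
    (6,3)@(13, 7): e=[6,42,18] → █
    (7,3)@(15, 7): e=[28,42,-4] → ·
    (7,5)@(15, 11): e=[0,66,0] → ·  [on edge]
  covered (7 px):
    · · · · █ █ █ · · ·
    · · · · · █ █ · · ·
    · · · · · · █ · · ·
    · · · · · · █ · · ·
    · · · · · · · · · ·
    · · · · · · · · · ·
    · · · · · · · · · ·
    · · · · · · · · · ·
    · · · · · · · · · ·
    · · · · · · · · · ·
    · · · · · · · · · ·
    · · · · · · · · · ·
T3:
  2·area = 94  (B↔C swapped to make it positive)
  edge (0, 22)→(2, 0): d=(2,-22) top-left  bias=+0
  edge (2, 0)→(5, 14): d=(3,14) right/bottom  bias=-1
  edge (5, 14)→(0, 22): d=(-5,8) right/bottom  bias=-1
    (1,2)@(3, 5): e=[32,1,61] → █
    (2,2)@(5, 5): e=[76,-27,45] → ·
    (1,3)@(3, 7): e=[36,7,51] → █
    (2,3)@(5, 7): e=[80,-21,35] → ·
    (1,4)@(3, 9): e=[40,13,41] → █
    (2,4)@(5, 9): e=[84,-15,25] → ·
    (0,5)@(1, 11): e=[0,47,47] → █  [on edge]
    (2,5)@(5, 11): e=[88,-9,15] → ·
    (0,6)@(1, 13): e=[4,53,37] → █
    (2,6)@(5, 13): e=[92,-3,5] → ·
    (0,7)@(1, 15): e=[8,59,27] → █
    (2,7)@(5, 15): e=[96,3,-5] → ·
  covered (12 px):
    · · · · · · · · · ·
    · · · · · · · · · ·
    · █ · · · · · · · ·
    · █ · · · · · · · ·
    · █ · · · · · · · ·
    █ █ · · · · · · · ·
    █ █ · · · · · · · ·
    █ █ · · · · · · · ·
    █ █ · · · · · · · ·
    █ · · · · · · · · ·
    · · · · · · · · · ·
    · · · · · · · · · ·

Z-buffer (winner per pixel, '.' = empty):
  . . . . 2 2 2 . . .
  . . 1 . . 2 2 . . .
  . 3 1 . . . 2 . . .
  . 3 1 1 . . 2 . . .
  . 3 1 1 . . . . . .
  3 3 1 1 . . . . . .
  3 3 1 1 1 . . . . .
  3 3 1 1 1 0 0 . . .
  3 3 1 1 1 1 . . . .
  3 . 1 1 1 . . . . .
  . . 1 . . . . . . .
  . . . . . . . . . .

Result: 2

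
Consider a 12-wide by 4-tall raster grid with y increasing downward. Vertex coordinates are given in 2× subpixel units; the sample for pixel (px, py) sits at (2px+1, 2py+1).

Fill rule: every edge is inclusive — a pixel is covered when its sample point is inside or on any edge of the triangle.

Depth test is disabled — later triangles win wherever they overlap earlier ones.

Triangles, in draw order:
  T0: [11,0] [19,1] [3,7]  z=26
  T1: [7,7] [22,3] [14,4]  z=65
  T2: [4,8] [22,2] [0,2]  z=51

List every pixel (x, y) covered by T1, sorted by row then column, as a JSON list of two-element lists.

T0:
  2·area = 64
  edge (11, 0)→(19, 1): d=(8,1) inclusive
  edge (19, 1)→(3, 7): d=(-16,6) inclusive
  edge (3, 7)→(11, 0): d=(8,-7) inclusive
    (5,0)@(11, 1): e=[8,48,8] → █
    (6,0)@(13, 1): e=[6,36,22] → █
    (7,0)@(15, 1): e=[4,24,36] → █
    (8,0)@(17, 1): e=[2,12,50] → █
    (9,0)@(19, 1): e=[0,0,64] → █  [on edge]
    (10,0)@(21, 1): e=[-2,-12,78] → ·
    (4,1)@(9, 3): e=[26,28,10] → █
    (7,1)@(15, 3): e=[20,-8,52] → ·
    (8,1)@(17, 3): e=[18,-20,66] → ·
    (9,1)@(19, 3): e=[16,-32,80] → ·
    (3,2)@(7, 5): e=[44,8,12] → █
    (4,2)@(9, 5): e=[42,-4,26] → ·
    (1,3)@(3, 7): e=[64,0,0] → █  [on edge]
  covered (10 px):
    · · · · · █ █ █ █ █ · ·
    · · · · █ █ █ · · · · ·
    · · · █ · · · · · · · ·
    · █ · · · · · · · · · ·
T1:
  2·area = 17  (B↔C swapped to make it positive)
  edge (7, 7)→(14, 4): d=(7,-3) inclusive
  edge (14, 4)→(22, 3): d=(8,-1) inclusive
  edge (22, 3)→(7, 7): d=(-15,4) inclusive
    (10,0)@(21, 1): e=[0,-17,34] → ·  [on edge]
    (6,2)@(13, 5): e=[4,7,6] → █
    (7,2)@(15, 5): e=[10,9,-2] → ·
    (3,3)@(7, 7): e=[0,17,0] → █  [on edge]
    (4,3)@(9, 7): e=[6,19,-8] → ·
    (6,3)@(13, 7): e=[18,23,-24] → ·
  covered (2 px):
    · · · · · · · · · · · ·
    · · · · · · · · · · · ·
    · · · · · · █ · · · · ·
    · · · █ · · · · · · · ·
T2:
  2·area = 132  (B↔C swapped to make it positive)
  edge (4, 8)→(0, 2): d=(-4,-6) inclusive
  edge (0, 2)→(22, 2): d=(22,0) inclusive
  edge (22, 2)→(4, 8): d=(-18,6) inclusive
    (0,1)@(1, 3): e=[2,22,108] → █
    (1,1)@(3, 3): e=[14,22,96] → █
    (2,1)@(5, 3): e=[26,22,84] → █
    (3,1)@(7, 3): e=[38,22,72] → █
    (4,1)@(9, 3): e=[50,22,60] → █
    (5,1)@(11, 3): e=[62,22,48] → █
    (6,1)@(13, 3): e=[74,22,36] → █
    (7,1)@(15, 3): e=[86,22,24] → █
    (8,1)@(17, 3): e=[98,22,12] → █
    (9,1)@(19, 3): e=[110,22,0] → █  [on edge]
    (10,1)@(21, 3): e=[122,22,-12] → ·
    (0,2)@(1, 5): e=[-6,66,72] → ·
    (6,2)@(13, 5): e=[66,66,0] → █  [on edge]
    (3,3)@(7, 7): e=[22,110,0] → █  [on edge]
  covered (18 px):
    · · · · · · · · · · · ·
    █ █ █ █ █ █ █ █ █ █ · ·
    · █ █ █ █ █ █ · · · · ·
    · · █ █ · · · · · · · ·

Answer: [[6,2],[3,3]]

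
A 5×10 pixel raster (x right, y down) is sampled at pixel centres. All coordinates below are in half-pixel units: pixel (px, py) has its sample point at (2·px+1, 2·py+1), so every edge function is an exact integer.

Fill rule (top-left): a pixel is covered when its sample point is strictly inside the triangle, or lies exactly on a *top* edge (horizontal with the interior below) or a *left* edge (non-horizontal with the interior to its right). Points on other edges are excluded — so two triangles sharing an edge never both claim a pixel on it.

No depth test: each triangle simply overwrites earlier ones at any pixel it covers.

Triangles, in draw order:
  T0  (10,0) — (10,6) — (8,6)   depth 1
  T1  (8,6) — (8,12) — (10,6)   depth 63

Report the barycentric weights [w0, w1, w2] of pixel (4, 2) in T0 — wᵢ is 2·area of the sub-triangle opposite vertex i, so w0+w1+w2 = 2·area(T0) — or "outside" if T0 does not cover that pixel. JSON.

T0:
  2·area = 12
  edge (10, 0)→(10, 6): d=(0,6) right/bottom  bias=-1
  edge (10, 6)→(8, 6): d=(-2,0) right/bottom  bias=-1
  edge (8, 6)→(10, 0): d=(2,-6) top-left  bias=+0
    (4,1)@(9, 3): e=[6,6,0] → █  [on edge]
    (4,2)@(9, 5): e=[6,2,4] → █
    (4,3)@(9, 7): e=[6,-2,8] → ·
    (3,4)@(7, 9): e=[18,-6,0] → ·  [on edge]
    (2,7)@(5, 15): e=[30,-18,0] → ·  [on edge]
  covered (2 px):
    · · · · ·
    · · · · █
    · · · · █
    · · · · ·
    · · · · ·
    · · · · ·
    · · · · ·
    · · · · ·
    · · · · ·
    · · · · ·
T1:
  2·area = 12  (B↔C swapped to make it positive)
  edge (8, 6)→(10, 6): d=(2,0) top-left  bias=+0
  edge (10, 6)→(8, 12): d=(-2,6) right/bottom  bias=-1
  edge (8, 12)→(8, 6): d=(0,-6) top-left  bias=+0
    (4,3)@(9, 7): e=[2,4,6] → █
    (4,4)@(9, 9): e=[6,0,6] → ·  [on edge]
    (3,7)@(7, 15): e=[18,0,-6] → ·  [on edge]
  covered (1 px):
    · · · · ·
    · · · · ·
    · · · · ·
    · · · · █
    · · · · ·
    · · · · ·
    · · · · ·
    · · · · ·
    · · · · ·
    · · · · ·

Final: [2,4,6]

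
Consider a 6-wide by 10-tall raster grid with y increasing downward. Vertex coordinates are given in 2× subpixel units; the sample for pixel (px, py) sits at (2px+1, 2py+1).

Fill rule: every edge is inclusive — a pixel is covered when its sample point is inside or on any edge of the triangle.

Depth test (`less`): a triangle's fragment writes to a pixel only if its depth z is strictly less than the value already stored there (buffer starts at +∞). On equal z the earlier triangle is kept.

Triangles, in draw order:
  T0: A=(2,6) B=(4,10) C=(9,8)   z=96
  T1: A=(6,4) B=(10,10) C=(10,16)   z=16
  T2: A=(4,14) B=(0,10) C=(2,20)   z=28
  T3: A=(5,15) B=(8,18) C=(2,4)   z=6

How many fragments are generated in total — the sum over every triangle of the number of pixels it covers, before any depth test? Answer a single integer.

T0:
  2·area = 24  (B↔C swapped to make it positive)
  edge (2, 6)→(9, 8): d=(7,2) inclusive
  edge (9, 8)→(4, 10): d=(-5,2) inclusive
  edge (4, 10)→(2, 6): d=(-2,-4) inclusive
    (1,3)@(3, 7): e=[5,17,2] → X
    (2,3)@(5, 7): e=[1,13,10] → X
    (3,3)@(7, 7): e=[-3,9,18] → .
    (1,4)@(3, 9): e=[19,7,-2] → .
    (2,4)@(5, 9): e=[15,3,6] → X
    (3,4)@(7, 9): e=[11,-1,14] → .
    (2,5)@(5, 11): e=[29,-7,2] → .
  covered (3 px):
    . . . . . .
    . . . . . .
    . . . . . .
    . X X . . .
    . . X . . .
    . . . . . .
    . . . . . .
    . . . . . .
    . . . . . .
    . . . . . .
T1:
  2·area = 24
  edge (6, 4)→(10, 10): d=(4,6) inclusive
  edge (10, 10)→(10, 16): d=(0,6) inclusive
  edge (10, 16)→(6, 4): d=(-4,-12) inclusive
    (2,0)@(5, 1): e=[-6,30,0] → .  [on edge]
    (3,3)@(7, 7): e=[6,18,0] → X  [on edge]
    (4,3)@(9, 7): e=[-6,6,24] → .
    (3,4)@(7, 9): e=[14,18,-8] → .
    (4,4)@(9, 9): e=[2,6,16] → X
    (5,4)@(11, 9): e=[-10,-6,40] → .
    (4,5)@(9, 11): e=[10,6,8] → X
    (5,5)@(11, 11): e=[-2,-6,32] → .
    (4,6)@(9, 13): e=[18,6,0] → X  [on edge]
    (5,6)@(11, 13): e=[6,-6,24] → .
    (4,7)@(9, 15): e=[26,6,-8] → .
    (5,9)@(11, 19): e=[30,-6,0] → .  [on edge]
  covered (4 px):
    . . . . . .
    . . . . . .
    . . . . . .
    . . . X . .
    . . . . X .
    . . . . X .
    . . . . X .
    . . . . . .
    . . . . . .
    . . . . . .
T2:
  2·area = 32  (B↔C swapped to make it positive)
  edge (4, 14)→(2, 20): d=(-2,6) inclusive
  edge (2, 20)→(0, 10): d=(-2,-10) inclusive
  edge (0, 10)→(4, 14): d=(4,4) inclusive
    (3,2)@(7, 5): e=[0,80,-48] → .  [on edge]
    (0,5)@(1, 11): e=[24,8,0] → X  [on edge]
    (1,5)@(3, 11): e=[12,28,-8] → .
    (2,5)@(5, 11): e=[0,48,-16] → .  [on edge]
    (0,6)@(1, 13): e=[20,4,8] → X
    (1,6)@(3, 13): e=[8,24,0] → X  [on edge]
    (2,6)@(5, 13): e=[-4,44,-8] → .
    (0,7)@(1, 15): e=[16,0,16] → X  [on edge]
    (2,7)@(5, 15): e=[-8,40,0] → .  [on edge]
    (0,8)@(1, 17): e=[12,-4,24] → .
    (1,8)@(3, 17): e=[0,16,16] → X  [on edge]
    (2,8)@(5, 17): e=[-12,36,8] → .
    (3,8)@(7, 17): e=[-24,56,0] → .  [on edge]
    (4,9)@(9, 19): e=[-40,72,0] → .  [on edge]
  covered (6 px):
    . . . . . .
    . . . . . .
    . . . . . .
    . . . . . .
    . . . . . .
    X . . . . .
    X X . . . .
    X X . . . .
    . X . . . .
    . . . . . .
T3:
  2·area = 24  (B↔C swapped to make it positive)
  edge (5, 15)→(2, 4): d=(-3,-11) inclusive
  edge (2, 4)→(8, 18): d=(6,14) inclusive
  edge (8, 18)→(5, 15): d=(-3,-3) inclusive
    (1,3)@(3, 7): e=[2,4,18] → X
    (2,3)@(5, 7): e=[24,-24,24] → .
    (1,4)@(3, 9): e=[-4,16,12] → .
    (0,5)@(1, 11): e=[-32,56,0] → .  [on edge]
    (2,5)@(5, 11): e=[12,0,12] → X  [on edge]
    (3,5)@(7, 11): e=[34,-28,18] → .
    (1,6)@(3, 13): e=[-16,40,0] → .  [on edge]
    (2,6)@(5, 13): e=[6,12,6] → X
    (3,6)@(7, 13): e=[28,-16,12] → .
    (2,7)@(5, 15): e=[0,24,0] → X  [on edge]
    (3,7)@(7, 15): e=[22,-4,6] → .
    (2,8)@(5, 17): e=[-6,36,-6] → .
    (3,8)@(7, 17): e=[16,8,0] → X  [on edge]
    (4,9)@(9, 19): e=[32,-8,0] → .  [on edge]
  covered (5 px):
    . . . . . .
    . . . . . .
    . . . . . .
    . X . . . .
    . . . . . .
    . . X . . .
    . . X . . .
    . . X . . .
    . . . X . .
    . . . . . .

Answer: 18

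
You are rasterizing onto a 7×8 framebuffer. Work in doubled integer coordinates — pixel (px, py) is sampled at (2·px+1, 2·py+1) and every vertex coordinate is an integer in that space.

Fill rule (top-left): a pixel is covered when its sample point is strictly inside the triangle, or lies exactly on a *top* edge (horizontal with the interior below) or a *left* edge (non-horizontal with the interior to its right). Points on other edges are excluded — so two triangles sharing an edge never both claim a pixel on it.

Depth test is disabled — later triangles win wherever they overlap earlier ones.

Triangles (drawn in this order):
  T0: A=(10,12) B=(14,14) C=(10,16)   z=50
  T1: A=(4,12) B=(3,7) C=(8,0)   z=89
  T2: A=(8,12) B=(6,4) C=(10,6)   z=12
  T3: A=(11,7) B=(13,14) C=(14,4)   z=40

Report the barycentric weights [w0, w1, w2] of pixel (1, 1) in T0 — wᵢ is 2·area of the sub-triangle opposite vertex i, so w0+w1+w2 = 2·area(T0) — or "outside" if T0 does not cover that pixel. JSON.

T0:
  2·area = 16
  edge (10, 12)→(14, 14): d=(4,2) right/bottom  bias=-1
  edge (14, 14)→(10, 16): d=(-4,2) right/bottom  bias=-1
  edge (10, 16)→(10, 12): d=(0,-4) top-left  bias=+0
    (5,6)@(11, 13): e=[2,10,4] → X
    (6,6)@(13, 13): e=[-2,6,12] → .
    (5,7)@(11, 15): e=[10,2,4] → X
    (6,7)@(13, 15): e=[6,-2,12] → .
  covered (2 px):
    . . . . . . .
    . . . . . . .
    . . . . . . .
    . . . . . . .
    . . . . . . .
    . . . . . . .
    . . . . . X .
    . . . . . X .
T1:
  2·area = 32
  edge (4, 12)→(3, 7): d=(-1,-5) top-left  bias=+0
  edge (3, 7)→(8, 0): d=(5,-7) top-left  bias=+0
  edge (8, 0)→(4, 12): d=(-4,12) right/bottom  bias=-1
    (3,1)@(7, 3): e=[24,8,0] → .  [on edge]
    (2,2)@(5, 5): e=[12,4,16] → X
    (3,2)@(7, 5): e=[22,18,-8] → .
    (1,3)@(3, 7): e=[0,0,32] → X  [on edge]
    (3,3)@(7, 7): e=[20,28,-16] → .
    (1,4)@(3, 9): e=[-2,10,24] → .
    (2,4)@(5, 9): e=[8,24,0] → .  [on edge]
    (1,7)@(3, 15): e=[-8,40,0] → .  [on edge]
  covered (3 px):
    . . . . . . .
    . . . . . . .
    . . X . . . .
    . X X . . . .
    . . . . . . .
    . . . . . . .
    . . . . . . .
    . . . . . . .
T2:
  2·area = 28
  edge (8, 12)→(6, 4): d=(-2,-8) top-left  bias=+0
  edge (6, 4)→(10, 6): d=(4,2) right/bottom  bias=-1
  edge (10, 6)→(8, 12): d=(-2,6) right/bottom  bias=-1
    (5,1)@(11, 3): e=[42,-14,0] → .  [on edge]
    (3,2)@(7, 5): e=[6,2,20] → X
    (4,2)@(9, 5): e=[22,-2,8] → .
    (3,3)@(7, 7): e=[2,10,16] → X
    (4,3)@(9, 7): e=[18,6,4] → X
    (5,3)@(11, 7): e=[34,2,-8] → .
    (3,4)@(7, 9): e=[-2,18,12] → .
    (4,4)@(9, 9): e=[14,14,0] → .  [on edge]
    (3,7)@(7, 15): e=[-14,42,0] → .  [on edge]
  covered (3 px):
    . . . . . . .
    . . . . . . .
    . . . X . . .
    . . . X X . .
    . . . . . . .
    . . . . . . .
    . . . . . . .
    . . . . . . .
T3:
  2·area = 27  (B↔C swapped to make it positive)
  edge (11, 7)→(14, 4): d=(3,-3) top-left  bias=+0
  edge (14, 4)→(13, 14): d=(-1,10) right/bottom  bias=-1
  edge (13, 14)→(11, 7): d=(-2,-7) top-left  bias=+0
    (6,2)@(13, 5): e=[0,9,18] → X  [on edge]
    (5,3)@(11, 7): e=[0,27,0] → X  [on edge]
    (4,4)@(9, 9): e=[0,45,-18] → .  [on edge]
    (5,4)@(11, 9): e=[6,25,-4] → .
    (6,4)@(13, 9): e=[12,5,10] → X
    (3,5)@(7, 11): e=[0,63,-36] → .  [on edge]
    (6,5)@(13, 11): e=[18,3,6] → X
    (2,6)@(5, 13): e=[0,81,-54] → .  [on edge]
    (6,6)@(13, 13): e=[24,1,2] → X
    (1,7)@(3, 15): e=[0,99,-72] → .  [on edge]
    (6,7)@(13, 15): e=[30,-1,-2] → .
  covered (6 px):
    . . . . . . .
    . . . . . . .
    . . . . . . X
    . . . . . X X
    . . . . . . X
    . . . . . . X
    . . . . . . X
    . . . . . . .

Answer: "outside"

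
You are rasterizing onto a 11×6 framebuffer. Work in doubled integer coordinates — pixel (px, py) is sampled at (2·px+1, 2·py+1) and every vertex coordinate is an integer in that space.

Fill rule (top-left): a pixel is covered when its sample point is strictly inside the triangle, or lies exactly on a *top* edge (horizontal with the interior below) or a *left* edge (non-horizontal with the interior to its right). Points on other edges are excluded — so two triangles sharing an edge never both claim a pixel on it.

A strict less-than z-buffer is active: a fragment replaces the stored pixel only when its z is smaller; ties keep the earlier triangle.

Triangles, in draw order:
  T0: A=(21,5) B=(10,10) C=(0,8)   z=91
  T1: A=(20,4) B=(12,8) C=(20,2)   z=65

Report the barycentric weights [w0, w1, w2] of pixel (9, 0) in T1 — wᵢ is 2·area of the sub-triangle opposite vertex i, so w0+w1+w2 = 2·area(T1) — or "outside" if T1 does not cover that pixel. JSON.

T0:
  2·area = 72
  edge (21, 5)→(10, 10): d=(-11,5) right/bottom  bias=-1
  edge (10, 10)→(0, 8): d=(-10,-2) top-left  bias=+0
  edge (0, 8)→(21, 5): d=(21,-3) top-left  bias=+0
    (10,2)@(21, 5): e=[0,72,0] → ·  [on edge]
    (3,3)@(7, 7): e=[48,24,0] → █  [on edge]
    (4,3)@(9, 7): e=[38,28,6] → █
    (5,3)@(11, 7): e=[28,32,12] → █
    (6,3)@(13, 7): e=[18,36,18] → █
    (7,3)@(15, 7): e=[8,40,24] → █
    (8,3)@(17, 7): e=[-2,44,30] → ·
    (2,4)@(5, 9): e=[36,0,36] → █  [on edge]
    (6,4)@(13, 9): e=[-4,16,60] → ·
    (7,4)@(15, 9): e=[-14,20,66] → ·
    (2,5)@(5, 11): e=[14,-20,78] → ·
    (3,5)@(7, 11): e=[4,-16,84] → ·
    (7,5)@(15, 11): e=[-36,0,108] → ·  [on edge]
  covered (9 px):
    · · · · · · · · · · ·
    · · · · · · · · · · ·
    · · · · · · · · · · ·
    · · · █ █ █ █ █ · · ·
    · · █ █ █ █ · · · · ·
    · · · · · · · · · · ·
T1:
  2·area = 16
  edge (20, 4)→(12, 8): d=(-8,4) right/bottom  bias=-1
  edge (12, 8)→(20, 2): d=(8,-6) top-left  bias=+0
  edge (20, 2)→(20, 4): d=(0,2) right/bottom  bias=-1
    (9,1)@(19, 3): e=[12,2,2] → █
    (10,1)@(21, 3): e=[4,14,-2] → ·
    (8,2)@(17, 5): e=[4,6,6] → █
    (9,2)@(19, 5): e=[-4,18,2] → ·
    (8,3)@(17, 7): e=[-12,22,6] → ·
  covered (2 px):
    · · · · · · · · · · ·
    · · · · · · · · · █ ·
    · · · · · · · · █ · ·
    · · · · · · · · · · ·
    · · · · · · · · · · ·
    · · · · · · · · · · ·

Result: "outside"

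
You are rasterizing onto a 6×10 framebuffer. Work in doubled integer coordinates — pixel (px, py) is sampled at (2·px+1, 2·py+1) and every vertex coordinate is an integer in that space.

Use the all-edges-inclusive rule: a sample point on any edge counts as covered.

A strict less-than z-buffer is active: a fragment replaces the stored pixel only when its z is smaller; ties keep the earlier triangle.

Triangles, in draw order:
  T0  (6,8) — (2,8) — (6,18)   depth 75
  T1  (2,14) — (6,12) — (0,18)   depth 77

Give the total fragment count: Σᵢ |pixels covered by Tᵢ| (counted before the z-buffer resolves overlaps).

T0:
  2·area = 40  (B↔C swapped to make it positive)
  edge (6, 8)→(6, 18): d=(0,10) inclusive
  edge (6, 18)→(2, 8): d=(-4,-10) inclusive
  edge (2, 8)→(6, 8): d=(4,0) inclusive
    (1,4)@(3, 9): e=[30,6,4] → X
    (2,4)@(5, 9): e=[10,26,4] → X
    (3,4)@(7, 9): e=[-10,46,4] → .
    (1,5)@(3, 11): e=[30,-2,12] → .
    (2,5)@(5, 11): e=[10,18,12] → X
    (3,5)@(7, 11): e=[-10,38,12] → .
    (2,6)@(5, 13): e=[10,10,20] → X
    (3,6)@(7, 13): e=[-10,30,20] → .
    (2,7)@(5, 15): e=[10,2,28] → X
    (3,7)@(7, 15): e=[-10,22,28] → .
    (2,8)@(5, 17): e=[10,-6,36] → .
  covered (5 px):
    . . . . . .
    . . . . . .
    . . . . . .
    . . . . . .
    . X X . . .
    . . X . . .
    . . X . . .
    . . X . . .
    . . . . . .
    . . . . . .
T1:
  2·area = 12
  edge (2, 14)→(6, 12): d=(4,-2) inclusive
  edge (6, 12)→(0, 18): d=(-6,6) inclusive
  edge (0, 18)→(2, 14): d=(2,-4) inclusive
    (5,3)@(11, 7): e=[-10,0,22] → .  [on edge]
    (4,4)@(9, 9): e=[-6,0,18] → .  [on edge]
    (3,5)@(7, 11): e=[-2,0,14] → .  [on edge]
    (2,6)@(5, 13): e=[2,0,10] → X  [on edge]
    (3,6)@(7, 13): e=[6,-12,18] → .
    (1,7)@(3, 15): e=[6,0,6] → X  [on edge]
    (2,7)@(5, 15): e=[10,-12,14] → .
    (0,8)@(1, 17): e=[10,0,2] → X  [on edge]
    (1,8)@(3, 17): e=[14,-12,10] → .
    (0,9)@(1, 19): e=[18,-12,6] → .
  covered (3 px):
    . . . . . .
    . . . . . .
    . . . . . .
    . . . . . .
    . . . . . .
    . . . . . .
    . . X . . .
    . X . . . .
    X . . . . .
    . . . . . .

Final: 8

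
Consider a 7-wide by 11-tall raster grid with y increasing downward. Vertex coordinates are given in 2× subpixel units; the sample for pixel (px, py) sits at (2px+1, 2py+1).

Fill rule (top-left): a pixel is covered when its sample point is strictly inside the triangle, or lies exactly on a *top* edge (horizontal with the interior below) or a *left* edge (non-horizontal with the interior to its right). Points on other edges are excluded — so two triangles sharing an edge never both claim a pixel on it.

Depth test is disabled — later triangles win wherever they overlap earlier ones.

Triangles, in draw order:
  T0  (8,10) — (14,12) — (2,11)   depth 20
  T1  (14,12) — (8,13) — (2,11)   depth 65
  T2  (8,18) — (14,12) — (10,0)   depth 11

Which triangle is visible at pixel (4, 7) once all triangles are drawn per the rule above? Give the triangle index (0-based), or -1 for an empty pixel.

T0:
  2·area = 18
  edge (8, 10)→(14, 12): d=(6,2) right/bottom  bias=-1
  edge (14, 12)→(2, 11): d=(-12,-1) top-left  bias=+0
  edge (2, 11)→(8, 10): d=(6,-1) top-left  bias=+0
    (2,4)@(5, 9): e=[0,27,-9] → .  [on edge]
    (1,5)@(3, 11): e=[16,1,1] → X
    (2,5)@(5, 11): e=[12,3,3] → X
    (3,5)@(7, 11): e=[8,5,5] → X
    (4,5)@(9, 11): e=[4,7,7] → X
    (5,5)@(11, 11): e=[0,9,9] → .  [on edge]
    (1,6)@(3, 13): e=[28,-23,13] → .
    (2,6)@(5, 13): e=[24,-21,15] → .
    (3,6)@(7, 13): e=[20,-19,17] → .
    (4,6)@(9, 13): e=[16,-17,19] → .
  covered (4 px):
    . . . . . . .
    . . . . . . .
    . . . . . . .
    . . . . . . .
    . . . . . . .
    . X X X X . .
    . . . . . . .
    . . . . . . .
    . . . . . . .
    . . . . . . .
    . . . . . . .
T1:
  2·area = 18
  edge (14, 12)→(8, 13): d=(-6,1) right/bottom  bias=-1
  edge (8, 13)→(2, 11): d=(-6,-2) top-left  bias=+0
  edge (2, 11)→(14, 12): d=(12,1) right/bottom  bias=-1
  covered (0 px):
    . . . . . . .
    . . . . . . .
    . . . . . . .
    . . . . . . .
    . . . . . . .
    . . . . . . .
    . . . . . . .
    . . . . . . .
    . . . . . . .
    . . . . . . .
    . . . . . . .
T2:
  2·area = 96  (B↔C swapped to make it positive)
  edge (8, 18)→(10, 0): d=(2,-18) top-left  bias=+0
  edge (10, 0)→(14, 12): d=(4,12) right/bottom  bias=-1
  edge (14, 12)→(8, 18): d=(-6,6) right/bottom  bias=-1
    (5,1)@(11, 3): e=[24,0,72] → .  [on edge]
    (5,2)@(11, 5): e=[28,8,60] → X
    (6,2)@(13, 5): e=[64,-16,48] → .
    (5,3)@(11, 7): e=[32,16,48] → X
    (6,3)@(13, 7): e=[68,-8,36] → .
    (4,4)@(9, 9): e=[0,48,48] → X  [on edge]
    (6,4)@(13, 9): e=[72,0,24] → .  [on edge]
    (4,5)@(9, 11): e=[4,56,36] → X
    (6,5)@(13, 11): e=[76,8,12] → X
    (4,6)@(9, 13): e=[8,64,24] → X
    (6,6)@(13, 13): e=[80,16,0] → .  [on edge]
    (4,7)@(9, 15): e=[12,72,12] → X
    (5,7)@(11, 15): e=[48,48,0] → .  [on edge]
    (4,8)@(9, 17): e=[16,80,0] → .  [on edge]
    (3,9)@(7, 19): e=[-16,112,0] → .  [on edge]
    (2,10)@(5, 21): e=[-48,144,0] → .  [on edge]
  covered (10 px):
    . . . . . . .
    . . . . . . .
    . . . . . X .
    . . . . . X .
    . . . . X X .
    . . . . X X X
    . . . . X X .
    . . . . X . .
    . . . . . . .
    . . . . . . .
    . . . . . . .

Z-buffer (winner per pixel, '.' = empty):
  . . . . . . .
  . . . . . . .
  . . . . . 2 .
  . . . . . 2 .
  . . . . 2 2 .
  . 0 0 0 2 2 2
  . . . . 2 2 .
  . . . . 2 . .
  . . . . . . .
  . . . . . . .
  . . . . . . .

Final: 2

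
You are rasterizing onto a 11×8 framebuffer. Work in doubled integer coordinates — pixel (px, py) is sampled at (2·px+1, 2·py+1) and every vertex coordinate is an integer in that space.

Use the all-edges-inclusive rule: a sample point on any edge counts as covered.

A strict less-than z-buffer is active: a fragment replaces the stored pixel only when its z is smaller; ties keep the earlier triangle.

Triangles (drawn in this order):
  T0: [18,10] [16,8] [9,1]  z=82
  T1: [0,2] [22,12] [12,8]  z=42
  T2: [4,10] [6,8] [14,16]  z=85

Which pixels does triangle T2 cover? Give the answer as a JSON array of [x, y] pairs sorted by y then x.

T0:
  degenerate (2·area = 0) — covers nothing
T1:
  2·area = 12
  edge (0, 2)→(22, 12): d=(22,10) inclusive
  edge (22, 12)→(12, 8): d=(-10,-4) inclusive
  edge (12, 8)→(0, 2): d=(-12,-6) inclusive
    (5,3)@(11, 7): e=[0,6,6] → #  [on edge]
    (6,3)@(13, 7): e=[-20,14,18] → ·
    (5,4)@(11, 9): e=[44,-14,-18] → ·
    (7,4)@(15, 9): e=[4,2,6] → #
    (8,4)@(17, 9): e=[-16,10,18] → ·
    (7,5)@(15, 11): e=[48,-18,-18] → ·
  covered (2 px):
    · · · · · · · · · · ·
    · · · · · · · · · · ·
    · · · · · · · · · · ·
    · · · · · # · · · · ·
    · · · · · · · # · · ·
    · · · · · · · · · · ·
    · · · · · · · · · · ·
    · · · · · · · · · · ·
T2:
  2·area = 32
  edge (4, 10)→(6, 8): d=(2,-2) inclusive
  edge (6, 8)→(14, 16): d=(8,8) inclusive
  edge (14, 16)→(4, 10): d=(-10,-6) inclusive
    (6,0)@(13, 1): e=[0,-112,144] → ·  [on edge]
    (0,1)@(1, 3): e=[-20,0,52] → ·  [on edge]
    (5,1)@(11, 3): e=[0,-80,112] → ·  [on edge]
    (1,2)@(3, 5): e=[-12,0,44] → ·  [on edge]
    (4,2)@(9, 5): e=[0,-48,80] → ·  [on edge]
    (2,3)@(5, 7): e=[-4,0,36] → ·  [on edge]
    (3,3)@(7, 7): e=[0,-16,48] → ·  [on edge]
    (2,4)@(5, 9): e=[0,16,16] → #  [on edge]
    (3,4)@(7, 9): e=[4,0,28] → #  [on edge]
    (4,4)@(9, 9): e=[8,-16,40] → ·
    (1,5)@(3, 11): e=[0,48,-16] → ·  [on edge]
    (2,5)@(5, 11): e=[4,32,-4] → ·
    (4,5)@(9, 11): e=[12,0,20] → #  [on edge]
    (0,6)@(1, 13): e=[0,80,-48] → ·  [on edge]
    (4,6)@(9, 13): e=[16,16,0] → #  [on edge]
    (5,6)@(11, 13): e=[20,0,12] → #  [on edge]
    (6,7)@(13, 15): e=[28,0,4] → #  [on edge]
  covered (7 px):
    · · · · · · · · · · ·
    · · · · · · · · · · ·
    · · · · · · · · · · ·
    · · · · · · · · · · ·
    · · # # · · · · · · ·
    · · · # # · · · · · ·
    · · · · # # · · · · ·
    · · · · · · # · · · ·

Answer: [[2,4],[3,4],[3,5],[4,5],[4,6],[5,6],[6,7]]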